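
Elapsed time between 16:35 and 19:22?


2h 47m

End time in minutes: 19×60 + 22 = 1162
Start time in minutes: 16×60 + 35 = 995
Difference = 1162 - 995 = 167 minutes
= 2 hours 47 minutes


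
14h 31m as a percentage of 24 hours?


Total minutes: 14×60 + 31 = 871
Day = 24×60 = 1440 minutes
Fraction = 871/1440 ≈ 0.6049
As a percentage: 871/1440 × 100 ≈ 60.49%

0.6049 (60.49%)


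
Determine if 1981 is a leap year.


No

Rules: divisible by 4 AND (not by 100 OR by 400)
1981 ÷ 4 = 495 remainder 1 → not divisible by 4
Not divisible by 4 → not a leap year


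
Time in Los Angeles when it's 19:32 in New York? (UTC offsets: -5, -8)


Time difference = UTC-8 - UTC-5 = -3 hours
New hour = (19 -3) mod 24
= 16 mod 24 = 16
Minutes unchanged → 16:32

16:32


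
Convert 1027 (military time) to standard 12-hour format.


10:27 AM

Hour: 10
10 < 12 → AM


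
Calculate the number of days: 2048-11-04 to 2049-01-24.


From November 4, 2048 to January 24, 2049
Rest of November 2048: 30 - 4 = 26
Full months: December 31
Days into January 2049: 24
Total = 26 + 31 + 24 = 81 days

81 days


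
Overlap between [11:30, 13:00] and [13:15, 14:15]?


Meeting A: 690-780 (in minutes from midnight)
Meeting B: 795-855
Overlap start = max(690, 795) = 795
Overlap end = min(780, 855) = 780
Overlap = max(0, 780 - 795) = 0 min

0 minutes


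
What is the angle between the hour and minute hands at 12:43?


Hour hand (12 ≡ 0 on the dial): 0×30 + 43×0.5 = 21.5°
Minute hand = 43×6 = 258°
Difference = |21.5 - 258| = 236.5°
Since > 180°: 360 - 236.5 = 123.5°

123.5°


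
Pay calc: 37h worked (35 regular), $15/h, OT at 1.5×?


$570.00

Regular: 35h × $15 = $525.00
Overtime: 37 - 35 = 2h
OT pay: 2h × $15 × 1.5 = $45.00
Total = $525.00 + $45.00 = $570.00


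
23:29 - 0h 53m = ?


Start: 1409 minutes from midnight
Subtract: 53 minutes
Remaining: 1409 - 53 = 1356
Hours: 22, Minutes: 36

22:36


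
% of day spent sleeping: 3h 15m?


Time: 195 minutes
Day: 1440 minutes
Percentage = (195/1440) × 100 ≈ 13.5%

13.5%


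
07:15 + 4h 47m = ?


Start: 435 minutes from midnight
Add: 287 minutes
Total: 722 minutes
Hours: 722 ÷ 60 = 12 remainder 2

12:02


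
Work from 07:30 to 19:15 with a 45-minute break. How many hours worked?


11h 0m (660 minutes)

Total time = (19×60+15) - (7×60+30)
= 1155 - 450 = 705 min
Minus break: 705 - 45 = 660 min
= 11h 0m


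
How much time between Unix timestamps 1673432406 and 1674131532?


Difference = 1674131532 - 1673432406 = 699126 seconds
In hours: 699126 / 3600 ≈ 194.2
In days: 699126 / 86400 ≈ 8.09

699126 seconds (194.2 hours / 8.09 days)


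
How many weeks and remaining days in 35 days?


5 weeks 0 days

Weeks: 35 ÷ 7 = 5 remainder 0


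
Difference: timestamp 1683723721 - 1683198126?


525595 seconds (146.0 hours / 6.08 days)

Difference = 1683723721 - 1683198126 = 525595 seconds
In hours: 525595 / 3600 ≈ 146.0
In days: 525595 / 86400 ≈ 6.08


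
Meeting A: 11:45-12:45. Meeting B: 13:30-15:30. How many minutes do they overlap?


0 minutes

Meeting A: 705-765 (in minutes from midnight)
Meeting B: 810-930
Overlap start = max(705, 810) = 810
Overlap end = min(765, 930) = 765
Overlap = max(0, 765 - 810) = 0 min


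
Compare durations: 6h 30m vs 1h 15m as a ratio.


Duration 1: 390 minutes
Duration 2: 75 minutes
Ratio = 390:75
GCD = 15
Simplified = 26:5
As a decimal: 26/5 = 5.20

26:5 (5.20)


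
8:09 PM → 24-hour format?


Input: 8:09 PM
PM: 8 + 12 = 20

20:09


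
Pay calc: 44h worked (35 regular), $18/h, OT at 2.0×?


Regular: 35h × $18 = $630.00
Overtime: 44 - 35 = 9h
OT pay: 9h × $18 × 2.0 = $324.00
Total = $630.00 + $324.00 = $954.00

$954.00


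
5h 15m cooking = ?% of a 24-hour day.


21.9%

Time: 315 minutes
Day: 1440 minutes
Percentage = (315/1440) × 100 ≈ 21.9%


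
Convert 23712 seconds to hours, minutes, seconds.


6h 35m 12s

Hours: 23712 ÷ 3600 = 6 remainder 2112
Minutes: 2112 ÷ 60 = 35 remainder 12
Seconds: 12


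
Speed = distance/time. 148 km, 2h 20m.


63.4 km/h

Distance: 148 km
Time: 2h 20m = 140 min = 140/60 = 7/3 hours
Speed = 148 ÷ (7/3) = 148 × 3 / 7 = 444/7 ≈ 63.4 km/h


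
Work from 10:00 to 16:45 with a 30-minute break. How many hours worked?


6h 15m (375 minutes)

Total time = (16×60+45) - (10×60+0)
= 1005 - 600 = 405 min
Minus break: 405 - 30 = 375 min
= 6h 15m


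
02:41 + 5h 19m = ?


08:00

Start: 161 minutes from midnight
Add: 319 minutes
Total: 480 minutes
Hours: 480 ÷ 60 = 8 remainder 0


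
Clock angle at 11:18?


Hour hand = 11×30 + 18×0.5 = 339.0°
Minute hand = 18×6 = 108°
Difference = |339.0 - 108| = 231.0°
Since > 180°: 360 - 231.0 = 129.0°

129.0°


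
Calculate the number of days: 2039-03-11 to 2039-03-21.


From March 11, 2039 to March 21, 2039
Same month: 21 - 11 = 10 days

10 days


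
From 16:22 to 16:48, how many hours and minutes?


End time in minutes: 16×60 + 48 = 1008
Start time in minutes: 16×60 + 22 = 982
Difference = 1008 - 982 = 26 minutes
= 0 hours 26 minutes

0h 26m


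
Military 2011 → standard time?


8:11 PM

Hour: 20
20 - 12 = 8 → PM


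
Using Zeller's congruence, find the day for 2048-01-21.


Zeller's congruence:
q=21, m=13, k=47, j=20
h = (21 + ⌊13×14/5⌋ + 47 + ⌊47/4⌋ + ⌊20/4⌋ - 2×20) mod 7
= (21 + 36 + 47 + 11 + 5 - 40) mod 7
= 80 mod 7 = 3
h=3 → Tuesday

Tuesday


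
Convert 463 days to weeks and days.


Weeks: 463 ÷ 7 = 66 remainder 1

66 weeks 1 days


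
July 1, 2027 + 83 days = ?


Start: July 1, 2027
Add 83 days
July 1 → August 1: 31 - 1 + 1 = 31 days (83 - 31 = 52 left)
August 1 → September 1: 31 - 1 + 1 = 31 days (52 - 31 = 21 left)
September 1 + 21 = September 22, 2027

September 22, 2027


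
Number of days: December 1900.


31 days

Month: December (month 12)
December has 31 days


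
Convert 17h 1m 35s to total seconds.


61295 seconds

Hours: 17 × 3600 = 61200
Minutes: 1 × 60 = 60
Seconds: 35
Total = 61200 + 60 + 35 = 61295


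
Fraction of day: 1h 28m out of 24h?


Total minutes: 1×60 + 28 = 88
Day = 24×60 = 1440 minutes
Fraction = 88/1440 ≈ 0.0611
As a percentage: 88/1440 × 100 ≈ 6.11%

0.0611 (6.11%)


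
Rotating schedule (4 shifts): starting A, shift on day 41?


Shifts: A, B, C, D
Start: A (index 0)
Day 41: (0 + 41 - 1) mod 4
= 40 mod 4
= 0
Index 0 → shift A

Shift A


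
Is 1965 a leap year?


No

Rules: divisible by 4 AND (not by 100 OR by 400)
1965 ÷ 4 = 491 remainder 1 → not divisible by 4
Not divisible by 4 → not a leap year


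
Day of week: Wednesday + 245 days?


Start: Wednesday (index 2)
(2 + 245) mod 7
= 247 mod 7
= 2
Index 2 → Wednesday

Wednesday


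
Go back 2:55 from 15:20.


12:25

Start: 920 minutes from midnight
Subtract: 175 minutes
Remaining: 920 - 175 = 745
Hours: 12, Minutes: 25


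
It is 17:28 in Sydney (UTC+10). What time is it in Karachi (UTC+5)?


Time difference = UTC+5 - UTC+10 = -5 hours
New hour = (17 -5) mod 24
= 12 mod 24 = 12
Minutes unchanged → 12:28

12:28


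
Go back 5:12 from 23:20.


Start: 1400 minutes from midnight
Subtract: 312 minutes
Remaining: 1400 - 312 = 1088
Hours: 18, Minutes: 8

18:08


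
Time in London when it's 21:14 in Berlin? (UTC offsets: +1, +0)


20:14

Time difference = UTC+0 - UTC+1 = -1 hours
New hour = (21 -1) mod 24
= 20 mod 24 = 20
Minutes unchanged → 20:14


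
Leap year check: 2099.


No

Rules: divisible by 4 AND (not by 100 OR by 400)
2099 ÷ 4 = 524 remainder 3 → not divisible by 4
Not divisible by 4 → not a leap year


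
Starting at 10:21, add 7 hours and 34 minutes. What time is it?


Start: 621 minutes from midnight
Add: 454 minutes
Total: 1075 minutes
Hours: 1075 ÷ 60 = 17 remainder 55

17:55


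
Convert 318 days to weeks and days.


Weeks: 318 ÷ 7 = 45 remainder 3

45 weeks 3 days


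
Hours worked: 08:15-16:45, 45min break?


7h 45m (465 minutes)

Total time = (16×60+45) - (8×60+15)
= 1005 - 495 = 510 min
Minus break: 510 - 45 = 465 min
= 7h 45m


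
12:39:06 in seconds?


45546 seconds

Hours: 12 × 3600 = 43200
Minutes: 39 × 60 = 2340
Seconds: 6
Total = 43200 + 2340 + 6 = 45546


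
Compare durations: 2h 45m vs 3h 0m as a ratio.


11:12 (0.92)

Duration 1: 165 minutes
Duration 2: 180 minutes
Ratio = 165:180
GCD = 15
Simplified = 11:12
As a decimal: 11/12 ≈ 0.92


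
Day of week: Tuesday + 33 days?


Sunday

Start: Tuesday (index 1)
(1 + 33) mod 7
= 34 mod 7
= 6
Index 6 → Sunday


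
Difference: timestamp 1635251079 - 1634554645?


696434 seconds (193.5 hours / 8.06 days)

Difference = 1635251079 - 1634554645 = 696434 seconds
In hours: 696434 / 3600 ≈ 193.5
In days: 696434 / 86400 ≈ 8.06


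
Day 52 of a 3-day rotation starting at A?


Shifts: A, B, C
Start: A (index 0)
Day 52: (0 + 52 - 1) mod 3
= 51 mod 3
= 0
Index 0 → shift A

Shift A


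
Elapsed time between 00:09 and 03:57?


End time in minutes: 3×60 + 57 = 237
Start time in minutes: 0×60 + 9 = 9
Difference = 237 - 9 = 228 minutes
= 3 hours 48 minutes

3h 48m


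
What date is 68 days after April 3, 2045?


June 10, 2045

Start: April 3, 2045
Add 68 days
April 3 → May 1: 30 - 3 + 1 = 28 days (68 - 28 = 40 left)
May 1 → June 1: 31 - 1 + 1 = 31 days (40 - 31 = 9 left)
June 1 + 9 = June 10, 2045


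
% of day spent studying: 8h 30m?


Time: 510 minutes
Day: 1440 minutes
Percentage = (510/1440) × 100 ≈ 35.4%

35.4%


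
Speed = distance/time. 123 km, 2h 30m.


Distance: 123 km
Time: 2h 30m = 150 min = 150/60 = 5/2 hours
Speed = 123 ÷ (5/2) = 123 × 2 / 5 = 246/5 = 49.2 km/h

49.2 km/h


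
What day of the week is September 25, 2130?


Monday

Zeller's congruence:
q=25, m=9, k=30, j=21
h = (25 + ⌊13×10/5⌋ + 30 + ⌊30/4⌋ + ⌊21/4⌋ - 2×21) mod 7
= (25 + 26 + 30 + 7 + 5 - 42) mod 7
= 51 mod 7 = 2
h=2 → Monday


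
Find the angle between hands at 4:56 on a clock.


172.0°

Hour hand = 4×30 + 56×0.5 = 148.0°
Minute hand = 56×6 = 336°
Difference = |148.0 - 336| = 188.0°
Since > 180°: 360 - 188.0 = 172.0°


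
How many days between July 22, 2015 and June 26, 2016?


From July 22, 2015 to June 26, 2016
Rest of July 2015: 31 - 22 = 9
Full months: August 31, September 30, October 31, November 30, December 31, January 31, February 2016 29, March 31, April 30, May 31
Days into June 2016: 26
Total = 9 + 31 + 30 + 31 + 30 + 31 + 31 + 29 + 31 + 30 + 31 + 26 = 340 days

340 days


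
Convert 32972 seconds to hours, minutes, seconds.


9h 9m 32s

Hours: 32972 ÷ 3600 = 9 remainder 572
Minutes: 572 ÷ 60 = 9 remainder 32
Seconds: 32


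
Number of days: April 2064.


Month: April (month 4)
April has 30 days

30 days


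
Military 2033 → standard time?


8:33 PM

Hour: 20
20 - 12 = 8 → PM


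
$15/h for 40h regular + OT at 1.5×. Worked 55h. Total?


$937.50

Regular: 40h × $15 = $600.00
Overtime: 55 - 40 = 15h
OT pay: 15h × $15 × 1.5 = $337.50
Total = $600.00 + $337.50 = $937.50


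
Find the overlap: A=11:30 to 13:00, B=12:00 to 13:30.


60 minutes

Meeting A: 690-780 (in minutes from midnight)
Meeting B: 720-810
Overlap start = max(690, 720) = 720
Overlap end = min(780, 810) = 780
Overlap = max(0, 780 - 720) = 60 min


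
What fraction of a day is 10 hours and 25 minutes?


0.4340 (43.40%)

Total minutes: 10×60 + 25 = 625
Day = 24×60 = 1440 minutes
Fraction = 625/1440 ≈ 0.4340
As a percentage: 625/1440 × 100 ≈ 43.40%


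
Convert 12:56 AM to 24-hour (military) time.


00:56

Input: 12:56 AM
12 AM → 00 (midnight)


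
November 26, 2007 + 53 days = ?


January 18, 2008

Start: November 26, 2007
Add 53 days
November 26 → December 1: 30 - 26 + 1 = 5 days (53 - 5 = 48 left)
December 1 → January 1: 31 - 1 + 1 = 31 days (48 - 31 = 17 left)
January 1 + 17 = January 18, 2008


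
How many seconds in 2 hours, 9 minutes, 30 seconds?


Hours: 2 × 3600 = 7200
Minutes: 9 × 60 = 540
Seconds: 30
Total = 7200 + 540 + 30 = 7770

7770 seconds


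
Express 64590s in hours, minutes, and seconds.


Hours: 64590 ÷ 3600 = 17 remainder 3390
Minutes: 3390 ÷ 60 = 56 remainder 30
Seconds: 30

17h 56m 30s


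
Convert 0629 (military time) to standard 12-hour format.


Hour: 6
6 < 12 → AM

6:29 AM


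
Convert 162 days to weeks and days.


23 weeks 1 days

Weeks: 162 ÷ 7 = 23 remainder 1


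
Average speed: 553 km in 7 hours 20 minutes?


Distance: 553 km
Time: 7h 20m = 440 min = 440/60 = 22/3 hours
Speed = 553 ÷ (22/3) = 553 × 3 / 22 = 1659/22 ≈ 75.4 km/h

75.4 km/h


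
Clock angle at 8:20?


Hour hand = 8×30 + 20×0.5 = 250.0°
Minute hand = 20×6 = 120°
Difference = |250.0 - 120| = 130.0°

130.0°


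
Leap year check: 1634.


Rules: divisible by 4 AND (not by 100 OR by 400)
1634 ÷ 4 = 408 remainder 2 → not divisible by 4
Not divisible by 4 → not a leap year

No


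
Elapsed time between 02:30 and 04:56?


2h 26m

End time in minutes: 4×60 + 56 = 296
Start time in minutes: 2×60 + 30 = 150
Difference = 296 - 150 = 146 minutes
= 2 hours 26 minutes


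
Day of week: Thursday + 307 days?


Start: Thursday (index 3)
(3 + 307) mod 7
= 310 mod 7
= 2
Index 2 → Wednesday

Wednesday


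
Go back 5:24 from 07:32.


02:08

Start: 452 minutes from midnight
Subtract: 324 minutes
Remaining: 452 - 324 = 128
Hours: 2, Minutes: 8


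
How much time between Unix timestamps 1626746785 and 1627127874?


Difference = 1627127874 - 1626746785 = 381089 seconds
In hours: 381089 / 3600 ≈ 105.9
In days: 381089 / 86400 ≈ 4.41

381089 seconds (105.9 hours / 4.41 days)


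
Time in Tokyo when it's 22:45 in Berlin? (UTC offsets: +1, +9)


06:45 (next day)

Time difference = UTC+9 - UTC+1 = +8 hours
New hour = (22 + 8) mod 24
= 30 mod 24 = 6
Minutes unchanged → 06:45; 30 ≥ 24 → next day


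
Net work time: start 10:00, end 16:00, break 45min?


Total time = (16×60+0) - (10×60+0)
= 960 - 600 = 360 min
Minus break: 360 - 45 = 315 min
= 5h 15m

5h 15m (315 minutes)


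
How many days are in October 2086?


Month: October (month 10)
October has 31 days

31 days


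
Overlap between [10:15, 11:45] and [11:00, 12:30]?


Meeting A: 615-705 (in minutes from midnight)
Meeting B: 660-750
Overlap start = max(615, 660) = 660
Overlap end = min(705, 750) = 705
Overlap = max(0, 705 - 660) = 45 min

45 minutes


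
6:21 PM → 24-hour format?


Input: 6:21 PM
PM: 6 + 12 = 18

18:21


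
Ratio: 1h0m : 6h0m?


Duration 1: 60 minutes
Duration 2: 360 minutes
Ratio = 60:360
GCD = 60
Simplified = 1:6
As a decimal: 1/6 ≈ 0.17

1:6 (0.17)


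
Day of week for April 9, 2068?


Monday

Zeller's congruence:
q=9, m=4, k=68, j=20
h = (9 + ⌊13×5/5⌋ + 68 + ⌊68/4⌋ + ⌊20/4⌋ - 2×20) mod 7
= (9 + 13 + 68 + 17 + 5 - 40) mod 7
= 72 mod 7 = 2
h=2 → Monday


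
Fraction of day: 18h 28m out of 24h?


0.7694 (76.94%)

Total minutes: 18×60 + 28 = 1108
Day = 24×60 = 1440 minutes
Fraction = 1108/1440 ≈ 0.7694
As a percentage: 1108/1440 × 100 ≈ 76.94%


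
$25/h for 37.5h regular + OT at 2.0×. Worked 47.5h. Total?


Regular: 37.5h × $25 = $937.50
Overtime: 47.5 - 37.5 = 10.0h
OT pay: 10.0h × $25 × 2.0 = $500.00
Total = $937.50 + $500.00 = $1437.50

$1437.50


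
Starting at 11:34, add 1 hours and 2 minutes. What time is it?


12:36

Start: 694 minutes from midnight
Add: 62 minutes
Total: 756 minutes
Hours: 756 ÷ 60 = 12 remainder 36


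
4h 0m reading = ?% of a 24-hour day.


Time: 240 minutes
Day: 1440 minutes
Percentage = (240/1440) × 100 ≈ 16.7%

16.7%


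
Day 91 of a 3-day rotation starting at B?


Shifts: A, B, C
Start: B (index 1)
Day 91: (1 + 91 - 1) mod 3
= 91 mod 3
= 1
Index 1 → shift B

Shift B


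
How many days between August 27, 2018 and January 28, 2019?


From August 27, 2018 to January 28, 2019
Rest of August 2018: 31 - 27 = 4
Full months: September 30, October 31, November 30, December 31
Days into January 2019: 28
Total = 4 + 30 + 31 + 30 + 31 + 28 = 154 days

154 days


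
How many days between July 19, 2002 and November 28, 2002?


From July 19, 2002 to November 28, 2002
Rest of July 2002: 31 - 19 = 12
Full months: August 31, September 30, October 31
Days into November 2002: 28
Total = 12 + 31 + 30 + 31 + 28 = 132 days

132 days


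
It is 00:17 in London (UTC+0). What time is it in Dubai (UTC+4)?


04:17

Time difference = UTC+4 - UTC+0 = +4 hours
New hour = (0 + 4) mod 24
= 4 mod 24 = 4
Minutes unchanged → 04:17


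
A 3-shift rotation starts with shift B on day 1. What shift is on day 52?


Shifts: A, B, C
Start: B (index 1)
Day 52: (1 + 52 - 1) mod 3
= 52 mod 3
= 1
Index 1 → shift B

Shift B


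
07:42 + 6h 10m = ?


Start: 462 minutes from midnight
Add: 370 minutes
Total: 832 minutes
Hours: 832 ÷ 60 = 13 remainder 52

13:52


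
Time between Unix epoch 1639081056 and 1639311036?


Difference = 1639311036 - 1639081056 = 229980 seconds
In hours: 229980 / 3600 ≈ 63.9
In days: 229980 / 86400 ≈ 2.66

229980 seconds (63.9 hours / 2.66 days)


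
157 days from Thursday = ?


Start: Thursday (index 3)
(3 + 157) mod 7
= 160 mod 7
= 6
Index 6 → Sunday

Sunday


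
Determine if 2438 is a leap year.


Rules: divisible by 4 AND (not by 100 OR by 400)
2438 ÷ 4 = 609 remainder 2 → not divisible by 4
Not divisible by 4 → not a leap year

No


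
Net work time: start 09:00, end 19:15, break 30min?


9h 45m (585 minutes)

Total time = (19×60+15) - (9×60+0)
= 1155 - 540 = 615 min
Minus break: 615 - 30 = 585 min
= 9h 45m


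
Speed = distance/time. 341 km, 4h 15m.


Distance: 341 km
Time: 4h 15m = 255 min = 255/60 = 17/4 hours
Speed = 341 ÷ (17/4) = 341 × 4 / 17 = 1364/17 ≈ 80.2 km/h

80.2 km/h


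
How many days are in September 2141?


Month: September (month 9)
September has 30 days

30 days


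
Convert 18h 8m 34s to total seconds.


65314 seconds

Hours: 18 × 3600 = 64800
Minutes: 8 × 60 = 480
Seconds: 34
Total = 64800 + 480 + 34 = 65314


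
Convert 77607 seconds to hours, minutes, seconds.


Hours: 77607 ÷ 3600 = 21 remainder 2007
Minutes: 2007 ÷ 60 = 33 remainder 27
Seconds: 27

21h 33m 27s


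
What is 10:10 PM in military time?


22:10

Input: 10:10 PM
PM: 10 + 12 = 22


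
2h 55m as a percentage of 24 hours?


0.1215 (12.15%)

Total minutes: 2×60 + 55 = 175
Day = 24×60 = 1440 minutes
Fraction = 175/1440 ≈ 0.1215
As a percentage: 175/1440 × 100 ≈ 12.15%


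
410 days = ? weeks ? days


58 weeks 4 days

Weeks: 410 ÷ 7 = 58 remainder 4


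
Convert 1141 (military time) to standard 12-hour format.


11:41 AM

Hour: 11
11 < 12 → AM


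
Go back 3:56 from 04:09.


Start: 249 minutes from midnight
Subtract: 236 minutes
Remaining: 249 - 236 = 13
Hours: 0, Minutes: 13

00:13


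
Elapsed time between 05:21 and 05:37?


End time in minutes: 5×60 + 37 = 337
Start time in minutes: 5×60 + 21 = 321
Difference = 337 - 321 = 16 minutes
= 0 hours 16 minutes

0h 16m


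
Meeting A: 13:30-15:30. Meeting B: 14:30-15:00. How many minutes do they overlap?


30 minutes

Meeting A: 810-930 (in minutes from midnight)
Meeting B: 870-900
Overlap start = max(810, 870) = 870
Overlap end = min(930, 900) = 900
Overlap = max(0, 900 - 870) = 30 min


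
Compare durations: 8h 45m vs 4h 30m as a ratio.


35:18 (1.94)

Duration 1: 525 minutes
Duration 2: 270 minutes
Ratio = 525:270
GCD = 15
Simplified = 35:18
As a decimal: 35/18 ≈ 1.94


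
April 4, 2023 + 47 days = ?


Start: April 4, 2023
Add 47 days
April 4 → May 1: 30 - 4 + 1 = 27 days (47 - 27 = 20 left)
May 1 + 20 = May 21, 2023

May 21, 2023


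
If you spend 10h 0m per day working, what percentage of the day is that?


41.7%

Time: 600 minutes
Day: 1440 minutes
Percentage = (600/1440) × 100 ≈ 41.7%


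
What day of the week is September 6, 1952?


Saturday

Zeller's congruence:
q=6, m=9, k=52, j=19
h = (6 + ⌊13×10/5⌋ + 52 + ⌊52/4⌋ + ⌊19/4⌋ - 2×19) mod 7
= (6 + 26 + 52 + 13 + 4 - 38) mod 7
= 63 mod 7 = 0
h=0 → Saturday


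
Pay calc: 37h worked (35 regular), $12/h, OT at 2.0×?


Regular: 35h × $12 = $420.00
Overtime: 37 - 35 = 2h
OT pay: 2h × $12 × 2.0 = $48.00
Total = $420.00 + $48.00 = $468.00

$468.00


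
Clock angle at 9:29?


Hour hand = 9×30 + 29×0.5 = 284.5°
Minute hand = 29×6 = 174°
Difference = |284.5 - 174| = 110.5°

110.5°


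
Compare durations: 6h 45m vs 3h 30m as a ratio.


27:14 (1.93)

Duration 1: 405 minutes
Duration 2: 210 minutes
Ratio = 405:210
GCD = 15
Simplified = 27:14
As a decimal: 27/14 ≈ 1.93


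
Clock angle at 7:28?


Hour hand = 7×30 + 28×0.5 = 224.0°
Minute hand = 28×6 = 168°
Difference = |224.0 - 168| = 56.0°

56.0°


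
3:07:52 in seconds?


Hours: 3 × 3600 = 10800
Minutes: 7 × 60 = 420
Seconds: 52
Total = 10800 + 420 + 52 = 11272

11272 seconds


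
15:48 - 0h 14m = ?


Start: 948 minutes from midnight
Subtract: 14 minutes
Remaining: 948 - 14 = 934
Hours: 15, Minutes: 34

15:34


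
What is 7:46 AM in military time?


07:46

Input: 7:46 AM
AM hour stays: 7


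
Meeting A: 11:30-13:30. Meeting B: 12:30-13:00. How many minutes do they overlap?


30 minutes

Meeting A: 690-810 (in minutes from midnight)
Meeting B: 750-780
Overlap start = max(690, 750) = 750
Overlap end = min(810, 780) = 780
Overlap = max(0, 780 - 750) = 30 min


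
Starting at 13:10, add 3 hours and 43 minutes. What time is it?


16:53

Start: 790 minutes from midnight
Add: 223 minutes
Total: 1013 minutes
Hours: 1013 ÷ 60 = 16 remainder 53


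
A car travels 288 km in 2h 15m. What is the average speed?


Distance: 288 km
Time: 2h 15m = 135 min = 135/60 = 9/4 hours
Speed = 288 ÷ (9/4) = 288 × 4 / 9 = 1152/9 = 128.0 km/h

128.0 km/h


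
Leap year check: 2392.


Yes

Rules: divisible by 4 AND (not by 100 OR by 400)
2392 ÷ 4 = 598 exactly → divisible by 4
2392 ÷ 100 = 23 remainder 92 → not divisible by 100
Divisible by 4 but not by 100 → leap year


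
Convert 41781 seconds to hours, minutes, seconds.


11h 36m 21s

Hours: 41781 ÷ 3600 = 11 remainder 2181
Minutes: 2181 ÷ 60 = 36 remainder 21
Seconds: 21


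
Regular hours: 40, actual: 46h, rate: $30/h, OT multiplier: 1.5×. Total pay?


$1470.00

Regular: 40h × $30 = $1200.00
Overtime: 46 - 40 = 6h
OT pay: 6h × $30 × 1.5 = $270.00
Total = $1200.00 + $270.00 = $1470.00


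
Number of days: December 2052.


31 days

Month: December (month 12)
December has 31 days


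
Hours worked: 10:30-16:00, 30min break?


5h 0m (300 minutes)

Total time = (16×60+0) - (10×60+30)
= 960 - 630 = 330 min
Minus break: 330 - 30 = 300 min
= 5h 0m


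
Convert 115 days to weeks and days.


Weeks: 115 ÷ 7 = 16 remainder 3

16 weeks 3 days


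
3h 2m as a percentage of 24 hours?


Total minutes: 3×60 + 2 = 182
Day = 24×60 = 1440 minutes
Fraction = 182/1440 ≈ 0.1264
As a percentage: 182/1440 × 100 ≈ 12.64%

0.1264 (12.64%)


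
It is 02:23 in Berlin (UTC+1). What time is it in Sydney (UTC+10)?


Time difference = UTC+10 - UTC+1 = +9 hours
New hour = (2 + 9) mod 24
= 11 mod 24 = 11
Minutes unchanged → 11:23

11:23


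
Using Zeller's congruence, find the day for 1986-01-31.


Zeller's congruence:
q=31, m=13, k=85, j=19
h = (31 + ⌊13×14/5⌋ + 85 + ⌊85/4⌋ + ⌊19/4⌋ - 2×19) mod 7
= (31 + 36 + 85 + 21 + 4 - 38) mod 7
= 139 mod 7 = 6
h=6 → Friday

Friday


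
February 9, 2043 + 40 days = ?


March 21, 2043

Start: February 9, 2043
Add 40 days
February 9 → March 1: 28 - 9 + 1 = 20 days (40 - 20 = 20 left)
March 1 + 20 = March 21, 2043


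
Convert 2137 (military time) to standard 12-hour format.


Hour: 21
21 - 12 = 9 → PM

9:37 PM


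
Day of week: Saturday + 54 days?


Start: Saturday (index 5)
(5 + 54) mod 7
= 59 mod 7
= 3
Index 3 → Thursday

Thursday


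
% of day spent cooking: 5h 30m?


Time: 330 minutes
Day: 1440 minutes
Percentage = (330/1440) × 100 ≈ 22.9%

22.9%


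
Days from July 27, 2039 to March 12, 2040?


From July 27, 2039 to March 12, 2040
Rest of July 2039: 31 - 27 = 4
Full months: August 31, September 30, October 31, November 30, December 31, January 31, February 2040 29
Days into March 2040: 12
Total = 4 + 31 + 30 + 31 + 30 + 31 + 31 + 29 + 12 = 229 days

229 days


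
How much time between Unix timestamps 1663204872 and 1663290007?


85135 seconds (23.6 hours / 0.99 days)

Difference = 1663290007 - 1663204872 = 85135 seconds
In hours: 85135 / 3600 ≈ 23.6
In days: 85135 / 86400 ≈ 0.99


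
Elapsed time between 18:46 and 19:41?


End time in minutes: 19×60 + 41 = 1181
Start time in minutes: 18×60 + 46 = 1126
Difference = 1181 - 1126 = 55 minutes
= 0 hours 55 minutes

0h 55m


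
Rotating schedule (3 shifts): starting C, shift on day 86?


Shifts: A, B, C
Start: C (index 2)
Day 86: (2 + 86 - 1) mod 3
= 87 mod 3
= 0
Index 0 → shift A

Shift A


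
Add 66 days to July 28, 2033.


October 2, 2033

Start: July 28, 2033
Add 66 days
July 28 → August 1: 31 - 28 + 1 = 4 days (66 - 4 = 62 left)
August 1 → September 1: 31 - 1 + 1 = 31 days (62 - 31 = 31 left)
September 1 → October 1: 30 - 1 + 1 = 30 days (31 - 30 = 1 left)
October 1 + 1 = October 2, 2033


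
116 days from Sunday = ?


Start: Sunday (index 6)
(6 + 116) mod 7
= 122 mod 7
= 3
Index 3 → Thursday

Thursday


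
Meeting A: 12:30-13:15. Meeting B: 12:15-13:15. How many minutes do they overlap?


45 minutes

Meeting A: 750-795 (in minutes from midnight)
Meeting B: 735-795
Overlap start = max(750, 735) = 750
Overlap end = min(795, 795) = 795
Overlap = max(0, 795 - 750) = 45 min


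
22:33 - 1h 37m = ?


Start: 1353 minutes from midnight
Subtract: 97 minutes
Remaining: 1353 - 97 = 1256
Hours: 20, Minutes: 56

20:56


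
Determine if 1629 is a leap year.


Rules: divisible by 4 AND (not by 100 OR by 400)
1629 ÷ 4 = 407 remainder 1 → not divisible by 4
Not divisible by 4 → not a leap year

No


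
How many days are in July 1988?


Month: July (month 7)
July has 31 days

31 days


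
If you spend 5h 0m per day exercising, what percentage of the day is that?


20.8%

Time: 300 minutes
Day: 1440 minutes
Percentage = (300/1440) × 100 ≈ 20.8%


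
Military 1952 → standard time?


Hour: 19
19 - 12 = 7 → PM

7:52 PM


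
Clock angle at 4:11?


59.5°

Hour hand = 4×30 + 11×0.5 = 125.5°
Minute hand = 11×6 = 66°
Difference = |125.5 - 66| = 59.5°


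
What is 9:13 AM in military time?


09:13

Input: 9:13 AM
AM hour stays: 9


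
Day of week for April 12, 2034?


Wednesday

Zeller's congruence:
q=12, m=4, k=34, j=20
h = (12 + ⌊13×5/5⌋ + 34 + ⌊34/4⌋ + ⌊20/4⌋ - 2×20) mod 7
= (12 + 13 + 34 + 8 + 5 - 40) mod 7
= 32 mod 7 = 4
h=4 → Wednesday


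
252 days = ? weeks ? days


36 weeks 0 days

Weeks: 252 ÷ 7 = 36 remainder 0


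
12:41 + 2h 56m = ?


15:37

Start: 761 minutes from midnight
Add: 176 minutes
Total: 937 minutes
Hours: 937 ÷ 60 = 15 remainder 37


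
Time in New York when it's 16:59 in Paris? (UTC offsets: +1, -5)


Time difference = UTC-5 - UTC+1 = -6 hours
New hour = (16 -6) mod 24
= 10 mod 24 = 10
Minutes unchanged → 10:59

10:59


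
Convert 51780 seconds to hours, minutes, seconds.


Hours: 51780 ÷ 3600 = 14 remainder 1380
Minutes: 1380 ÷ 60 = 23 remainder 0
Seconds: 0

14h 23m 0s


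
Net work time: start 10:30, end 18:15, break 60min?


Total time = (18×60+15) - (10×60+30)
= 1095 - 630 = 465 min
Minus break: 465 - 60 = 405 min
= 6h 45m

6h 45m (405 minutes)


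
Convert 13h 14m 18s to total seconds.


47658 seconds

Hours: 13 × 3600 = 46800
Minutes: 14 × 60 = 840
Seconds: 18
Total = 46800 + 840 + 18 = 47658


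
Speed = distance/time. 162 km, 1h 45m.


92.6 km/h

Distance: 162 km
Time: 1h 45m = 105 min = 105/60 = 7/4 hours
Speed = 162 ÷ (7/4) = 162 × 4 / 7 = 648/7 ≈ 92.6 km/h


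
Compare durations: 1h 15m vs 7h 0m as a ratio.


Duration 1: 75 minutes
Duration 2: 420 minutes
Ratio = 75:420
GCD = 15
Simplified = 5:28
As a decimal: 5/28 ≈ 0.18

5:28 (0.18)


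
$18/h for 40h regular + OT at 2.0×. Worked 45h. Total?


Regular: 40h × $18 = $720.00
Overtime: 45 - 40 = 5h
OT pay: 5h × $18 × 2.0 = $180.00
Total = $720.00 + $180.00 = $900.00

$900.00


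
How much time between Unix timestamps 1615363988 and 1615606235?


Difference = 1615606235 - 1615363988 = 242247 seconds
In hours: 242247 / 3600 ≈ 67.3
In days: 242247 / 86400 ≈ 2.80

242247 seconds (67.3 hours / 2.80 days)


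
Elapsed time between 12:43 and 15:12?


2h 29m

End time in minutes: 15×60 + 12 = 912
Start time in minutes: 12×60 + 43 = 763
Difference = 912 - 763 = 149 minutes
= 2 hours 29 minutes


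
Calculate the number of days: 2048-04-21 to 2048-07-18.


88 days

From April 21, 2048 to July 18, 2048
Rest of April 2048: 30 - 21 = 9
Full months: May 31, June 30
Days into July 2048: 18
Total = 9 + 31 + 30 + 18 = 88 days


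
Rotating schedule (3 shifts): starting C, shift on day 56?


Shifts: A, B, C
Start: C (index 2)
Day 56: (2 + 56 - 1) mod 3
= 57 mod 3
= 0
Index 0 → shift A

Shift A


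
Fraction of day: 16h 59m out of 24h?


0.7076 (70.76%)

Total minutes: 16×60 + 59 = 1019
Day = 24×60 = 1440 minutes
Fraction = 1019/1440 ≈ 0.7076
As a percentage: 1019/1440 × 100 ≈ 70.76%


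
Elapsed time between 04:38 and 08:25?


3h 47m

End time in minutes: 8×60 + 25 = 505
Start time in minutes: 4×60 + 38 = 278
Difference = 505 - 278 = 227 minutes
= 3 hours 47 minutes


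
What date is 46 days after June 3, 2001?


July 19, 2001

Start: June 3, 2001
Add 46 days
June 3 → July 1: 30 - 3 + 1 = 28 days (46 - 28 = 18 left)
July 1 + 18 = July 19, 2001


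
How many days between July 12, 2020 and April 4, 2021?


From July 12, 2020 to April 4, 2021
Rest of July 2020: 31 - 12 = 19
Full months: August 31, September 30, October 31, November 30, December 31, January 31, February 2021 28, March 31
Days into April 2021: 4
Total = 19 + 31 + 30 + 31 + 30 + 31 + 31 + 28 + 31 + 4 = 266 days

266 days


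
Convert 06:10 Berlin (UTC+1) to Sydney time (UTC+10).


Time difference = UTC+10 - UTC+1 = +9 hours
New hour = (6 + 9) mod 24
= 15 mod 24 = 15
Minutes unchanged → 15:10

15:10


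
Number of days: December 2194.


31 days

Month: December (month 12)
December has 31 days


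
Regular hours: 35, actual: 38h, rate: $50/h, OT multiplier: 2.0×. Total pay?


Regular: 35h × $50 = $1750.00
Overtime: 38 - 35 = 3h
OT pay: 3h × $50 × 2.0 = $300.00
Total = $1750.00 + $300.00 = $2050.00

$2050.00


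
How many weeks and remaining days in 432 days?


Weeks: 432 ÷ 7 = 61 remainder 5

61 weeks 5 days


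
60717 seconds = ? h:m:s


Hours: 60717 ÷ 3600 = 16 remainder 3117
Minutes: 3117 ÷ 60 = 51 remainder 57
Seconds: 57

16h 51m 57s


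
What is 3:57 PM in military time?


15:57

Input: 3:57 PM
PM: 3 + 12 = 15


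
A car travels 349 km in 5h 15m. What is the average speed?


Distance: 349 km
Time: 5h 15m = 315 min = 315/60 = 21/4 hours
Speed = 349 ÷ (21/4) = 349 × 4 / 21 = 1396/21 ≈ 66.5 km/h

66.5 km/h


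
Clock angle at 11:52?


44.0°

Hour hand = 11×30 + 52×0.5 = 356.0°
Minute hand = 52×6 = 312°
Difference = |356.0 - 312| = 44.0°


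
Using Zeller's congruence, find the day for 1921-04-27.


Zeller's congruence:
q=27, m=4, k=21, j=19
h = (27 + ⌊13×5/5⌋ + 21 + ⌊21/4⌋ + ⌊19/4⌋ - 2×19) mod 7
= (27 + 13 + 21 + 5 + 4 - 38) mod 7
= 32 mod 7 = 4
h=4 → Wednesday

Wednesday


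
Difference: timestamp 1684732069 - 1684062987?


Difference = 1684732069 - 1684062987 = 669082 seconds
In hours: 669082 / 3600 ≈ 185.9
In days: 669082 / 86400 ≈ 7.74

669082 seconds (185.9 hours / 7.74 days)


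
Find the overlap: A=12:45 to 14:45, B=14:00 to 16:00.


Meeting A: 765-885 (in minutes from midnight)
Meeting B: 840-960
Overlap start = max(765, 840) = 840
Overlap end = min(885, 960) = 885
Overlap = max(0, 885 - 840) = 45 min

45 minutes


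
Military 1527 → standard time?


Hour: 15
15 - 12 = 3 → PM

3:27 PM


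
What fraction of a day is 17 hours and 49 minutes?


Total minutes: 17×60 + 49 = 1069
Day = 24×60 = 1440 minutes
Fraction = 1069/1440 ≈ 0.7424
As a percentage: 1069/1440 × 100 ≈ 74.24%

0.7424 (74.24%)


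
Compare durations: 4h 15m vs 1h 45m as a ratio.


17:7 (2.43)

Duration 1: 255 minutes
Duration 2: 105 minutes
Ratio = 255:105
GCD = 15
Simplified = 17:7
As a decimal: 17/7 ≈ 2.43


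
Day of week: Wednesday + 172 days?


Sunday

Start: Wednesday (index 2)
(2 + 172) mod 7
= 174 mod 7
= 6
Index 6 → Sunday


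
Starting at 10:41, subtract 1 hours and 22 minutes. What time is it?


09:19

Start: 641 minutes from midnight
Subtract: 82 minutes
Remaining: 641 - 82 = 559
Hours: 9, Minutes: 19


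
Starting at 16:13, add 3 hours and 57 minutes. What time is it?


Start: 973 minutes from midnight
Add: 237 minutes
Total: 1210 minutes
Hours: 1210 ÷ 60 = 20 remainder 10

20:10


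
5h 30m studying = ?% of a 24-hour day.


22.9%

Time: 330 minutes
Day: 1440 minutes
Percentage = (330/1440) × 100 ≈ 22.9%


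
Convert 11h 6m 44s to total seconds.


40004 seconds

Hours: 11 × 3600 = 39600
Minutes: 6 × 60 = 360
Seconds: 44
Total = 39600 + 360 + 44 = 40004


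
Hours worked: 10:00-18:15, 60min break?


7h 15m (435 minutes)

Total time = (18×60+15) - (10×60+0)
= 1095 - 600 = 495 min
Minus break: 495 - 60 = 435 min
= 7h 15m


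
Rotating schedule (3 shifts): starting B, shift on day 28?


Shifts: A, B, C
Start: B (index 1)
Day 28: (1 + 28 - 1) mod 3
= 28 mod 3
= 1
Index 1 → shift B

Shift B


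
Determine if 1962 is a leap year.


No

Rules: divisible by 4 AND (not by 100 OR by 400)
1962 ÷ 4 = 490 remainder 2 → not divisible by 4
Not divisible by 4 → not a leap year


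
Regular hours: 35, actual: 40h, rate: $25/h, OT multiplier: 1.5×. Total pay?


$1062.50

Regular: 35h × $25 = $875.00
Overtime: 40 - 35 = 5h
OT pay: 5h × $25 × 1.5 = $187.50
Total = $875.00 + $187.50 = $1062.50


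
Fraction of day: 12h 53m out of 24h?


Total minutes: 12×60 + 53 = 773
Day = 24×60 = 1440 minutes
Fraction = 773/1440 ≈ 0.5368
As a percentage: 773/1440 × 100 ≈ 53.68%

0.5368 (53.68%)


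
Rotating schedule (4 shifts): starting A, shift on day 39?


Shifts: A, B, C, D
Start: A (index 0)
Day 39: (0 + 39 - 1) mod 4
= 38 mod 4
= 2
Index 2 → shift C

Shift C


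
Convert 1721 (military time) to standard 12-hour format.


5:21 PM

Hour: 17
17 - 12 = 5 → PM


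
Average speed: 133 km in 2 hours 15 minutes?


Distance: 133 km
Time: 2h 15m = 135 min = 135/60 = 9/4 hours
Speed = 133 ÷ (9/4) = 133 × 4 / 9 = 532/9 ≈ 59.1 km/h

59.1 km/h


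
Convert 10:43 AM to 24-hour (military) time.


10:43

Input: 10:43 AM
AM hour stays: 10


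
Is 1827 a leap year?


No

Rules: divisible by 4 AND (not by 100 OR by 400)
1827 ÷ 4 = 456 remainder 3 → not divisible by 4
Not divisible by 4 → not a leap year


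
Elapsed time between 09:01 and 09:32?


End time in minutes: 9×60 + 32 = 572
Start time in minutes: 9×60 + 1 = 541
Difference = 572 - 541 = 31 minutes
= 0 hours 31 minutes

0h 31m


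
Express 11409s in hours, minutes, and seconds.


3h 10m 9s

Hours: 11409 ÷ 3600 = 3 remainder 609
Minutes: 609 ÷ 60 = 10 remainder 9
Seconds: 9


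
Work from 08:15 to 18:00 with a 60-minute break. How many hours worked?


8h 45m (525 minutes)

Total time = (18×60+0) - (8×60+15)
= 1080 - 495 = 585 min
Minus break: 585 - 60 = 525 min
= 8h 45m


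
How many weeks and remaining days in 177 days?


25 weeks 2 days

Weeks: 177 ÷ 7 = 25 remainder 2


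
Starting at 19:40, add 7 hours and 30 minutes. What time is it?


Start: 1180 minutes from midnight
Add: 450 minutes
Total: 1630 minutes
Hours: 1630 ÷ 60 = 27 remainder 10
27 ≥ 24 → 27 - 24 = 3 (next day)

03:10 (next day)


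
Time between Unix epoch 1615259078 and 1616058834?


Difference = 1616058834 - 1615259078 = 799756 seconds
In hours: 799756 / 3600 ≈ 222.2
In days: 799756 / 86400 ≈ 9.26

799756 seconds (222.2 hours / 9.26 days)


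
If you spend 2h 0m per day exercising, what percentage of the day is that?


Time: 120 minutes
Day: 1440 minutes
Percentage = (120/1440) × 100 ≈ 8.3%

8.3%


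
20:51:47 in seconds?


75107 seconds

Hours: 20 × 3600 = 72000
Minutes: 51 × 60 = 3060
Seconds: 47
Total = 72000 + 3060 + 47 = 75107


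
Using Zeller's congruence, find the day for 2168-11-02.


Zeller's congruence:
q=2, m=11, k=68, j=21
h = (2 + ⌊13×12/5⌋ + 68 + ⌊68/4⌋ + ⌊21/4⌋ - 2×21) mod 7
= (2 + 31 + 68 + 17 + 5 - 42) mod 7
= 81 mod 7 = 4
h=4 → Wednesday

Wednesday


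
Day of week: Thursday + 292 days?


Start: Thursday (index 3)
(3 + 292) mod 7
= 295 mod 7
= 1
Index 1 → Tuesday

Tuesday


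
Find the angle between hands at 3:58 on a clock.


131.0°

Hour hand = 3×30 + 58×0.5 = 119.0°
Minute hand = 58×6 = 348°
Difference = |119.0 - 348| = 229.0°
Since > 180°: 360 - 229.0 = 131.0°


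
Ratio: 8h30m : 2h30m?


17:5 (3.40)

Duration 1: 510 minutes
Duration 2: 150 minutes
Ratio = 510:150
GCD = 30
Simplified = 17:5
As a decimal: 17/5 = 3.40


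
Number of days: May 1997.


31 days

Month: May (month 5)
May has 31 days


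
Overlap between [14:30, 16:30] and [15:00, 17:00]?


90 minutes

Meeting A: 870-990 (in minutes from midnight)
Meeting B: 900-1020
Overlap start = max(870, 900) = 900
Overlap end = min(990, 1020) = 990
Overlap = max(0, 990 - 900) = 90 min


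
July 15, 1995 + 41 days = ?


August 25, 1995

Start: July 15, 1995
Add 41 days
July 15 → August 1: 31 - 15 + 1 = 17 days (41 - 17 = 24 left)
August 1 + 24 = August 25, 1995


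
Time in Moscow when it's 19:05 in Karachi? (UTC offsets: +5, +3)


Time difference = UTC+3 - UTC+5 = -2 hours
New hour = (19 -2) mod 24
= 17 mod 24 = 17
Minutes unchanged → 17:05

17:05


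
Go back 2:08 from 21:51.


Start: 1311 minutes from midnight
Subtract: 128 minutes
Remaining: 1311 - 128 = 1183
Hours: 19, Minutes: 43

19:43


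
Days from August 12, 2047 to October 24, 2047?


73 days

From August 12, 2047 to October 24, 2047
Rest of August 2047: 31 - 12 = 19
Full months: September 30
Days into October 2047: 24
Total = 19 + 30 + 24 = 73 days


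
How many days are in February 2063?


28 days

Month: February (month 2)
February: 28 or 29 (leap year)
2063 leap year? No


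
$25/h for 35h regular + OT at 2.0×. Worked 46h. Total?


$1425.00

Regular: 35h × $25 = $875.00
Overtime: 46 - 35 = 11h
OT pay: 11h × $25 × 2.0 = $550.00
Total = $875.00 + $550.00 = $1425.00


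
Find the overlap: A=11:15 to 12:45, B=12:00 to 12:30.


30 minutes

Meeting A: 675-765 (in minutes from midnight)
Meeting B: 720-750
Overlap start = max(675, 720) = 720
Overlap end = min(765, 750) = 750
Overlap = max(0, 750 - 720) = 30 min


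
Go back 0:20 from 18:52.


Start: 1132 minutes from midnight
Subtract: 20 minutes
Remaining: 1132 - 20 = 1112
Hours: 18, Minutes: 32

18:32


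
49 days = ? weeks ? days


7 weeks 0 days

Weeks: 49 ÷ 7 = 7 remainder 0


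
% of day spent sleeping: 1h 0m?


Time: 60 minutes
Day: 1440 minutes
Percentage = (60/1440) × 100 ≈ 4.2%

4.2%
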